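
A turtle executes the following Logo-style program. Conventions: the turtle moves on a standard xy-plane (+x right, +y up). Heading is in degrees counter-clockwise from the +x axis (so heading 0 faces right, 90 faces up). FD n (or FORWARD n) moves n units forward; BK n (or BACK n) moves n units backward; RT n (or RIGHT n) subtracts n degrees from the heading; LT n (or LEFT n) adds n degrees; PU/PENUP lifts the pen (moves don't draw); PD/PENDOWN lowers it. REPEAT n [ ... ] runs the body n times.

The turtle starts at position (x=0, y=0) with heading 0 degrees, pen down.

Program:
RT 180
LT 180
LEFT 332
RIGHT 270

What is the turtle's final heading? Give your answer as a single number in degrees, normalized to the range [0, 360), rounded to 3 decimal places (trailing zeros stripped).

Executing turtle program step by step:
Start: pos=(0,0), heading=0, pen down
RT 180: heading 0 -> 180
LT 180: heading 180 -> 0
LT 332: heading 0 -> 332
RT 270: heading 332 -> 62
Final: pos=(0,0), heading=62, 0 segment(s) drawn

Answer: 62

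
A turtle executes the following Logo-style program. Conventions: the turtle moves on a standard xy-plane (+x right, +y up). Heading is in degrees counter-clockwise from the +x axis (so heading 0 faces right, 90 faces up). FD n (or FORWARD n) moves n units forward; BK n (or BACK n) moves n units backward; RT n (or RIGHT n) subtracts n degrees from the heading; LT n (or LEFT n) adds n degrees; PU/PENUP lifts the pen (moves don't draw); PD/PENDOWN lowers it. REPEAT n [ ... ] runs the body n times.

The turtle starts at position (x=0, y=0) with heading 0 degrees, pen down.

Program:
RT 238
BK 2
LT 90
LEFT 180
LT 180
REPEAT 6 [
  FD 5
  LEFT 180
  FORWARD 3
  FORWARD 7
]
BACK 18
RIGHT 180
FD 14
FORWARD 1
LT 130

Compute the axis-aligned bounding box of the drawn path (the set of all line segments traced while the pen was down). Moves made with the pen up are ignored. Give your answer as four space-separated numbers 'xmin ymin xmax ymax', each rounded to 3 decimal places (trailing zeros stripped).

Executing turtle program step by step:
Start: pos=(0,0), heading=0, pen down
RT 238: heading 0 -> 122
BK 2: (0,0) -> (1.06,-1.696) [heading=122, draw]
LT 90: heading 122 -> 212
LT 180: heading 212 -> 32
LT 180: heading 32 -> 212
REPEAT 6 [
  -- iteration 1/6 --
  FD 5: (1.06,-1.696) -> (-3.18,-4.346) [heading=212, draw]
  LT 180: heading 212 -> 32
  FD 3: (-3.18,-4.346) -> (-0.636,-2.756) [heading=32, draw]
  FD 7: (-0.636,-2.756) -> (5.3,0.954) [heading=32, draw]
  -- iteration 2/6 --
  FD 5: (5.3,0.954) -> (9.54,3.603) [heading=32, draw]
  LT 180: heading 32 -> 212
  FD 3: (9.54,3.603) -> (6.996,2.013) [heading=212, draw]
  FD 7: (6.996,2.013) -> (1.06,-1.696) [heading=212, draw]
  -- iteration 3/6 --
  FD 5: (1.06,-1.696) -> (-3.18,-4.346) [heading=212, draw]
  LT 180: heading 212 -> 32
  FD 3: (-3.18,-4.346) -> (-0.636,-2.756) [heading=32, draw]
  FD 7: (-0.636,-2.756) -> (5.3,0.954) [heading=32, draw]
  -- iteration 4/6 --
  FD 5: (5.3,0.954) -> (9.54,3.603) [heading=32, draw]
  LT 180: heading 32 -> 212
  FD 3: (9.54,3.603) -> (6.996,2.013) [heading=212, draw]
  FD 7: (6.996,2.013) -> (1.06,-1.696) [heading=212, draw]
  -- iteration 5/6 --
  FD 5: (1.06,-1.696) -> (-3.18,-4.346) [heading=212, draw]
  LT 180: heading 212 -> 32
  FD 3: (-3.18,-4.346) -> (-0.636,-2.756) [heading=32, draw]
  FD 7: (-0.636,-2.756) -> (5.3,0.954) [heading=32, draw]
  -- iteration 6/6 --
  FD 5: (5.3,0.954) -> (9.54,3.603) [heading=32, draw]
  LT 180: heading 32 -> 212
  FD 3: (9.54,3.603) -> (6.996,2.013) [heading=212, draw]
  FD 7: (6.996,2.013) -> (1.06,-1.696) [heading=212, draw]
]
BK 18: (1.06,-1.696) -> (16.325,7.842) [heading=212, draw]
RT 180: heading 212 -> 32
FD 14: (16.325,7.842) -> (28.197,15.261) [heading=32, draw]
FD 1: (28.197,15.261) -> (29.045,15.791) [heading=32, draw]
LT 130: heading 32 -> 162
Final: pos=(29.045,15.791), heading=162, 22 segment(s) drawn

Segment endpoints: x in {-3.18, -3.18, -0.636, -0.636, -0.636, 0, 1.06, 1.06, 1.06, 5.3, 5.3, 6.996, 6.996, 6.996, 9.54, 9.54, 9.54, 16.325, 28.197, 29.045}, y in {-4.346, -4.346, -4.346, -2.756, -2.756, -2.756, -1.696, -1.696, -1.696, -1.696, 0, 0.954, 0.954, 0.954, 2.013, 2.013, 2.013, 3.603, 3.603, 3.603, 7.842, 15.261, 15.791}
xmin=-3.18, ymin=-4.346, xmax=29.045, ymax=15.791

Answer: -3.18 -4.346 29.045 15.791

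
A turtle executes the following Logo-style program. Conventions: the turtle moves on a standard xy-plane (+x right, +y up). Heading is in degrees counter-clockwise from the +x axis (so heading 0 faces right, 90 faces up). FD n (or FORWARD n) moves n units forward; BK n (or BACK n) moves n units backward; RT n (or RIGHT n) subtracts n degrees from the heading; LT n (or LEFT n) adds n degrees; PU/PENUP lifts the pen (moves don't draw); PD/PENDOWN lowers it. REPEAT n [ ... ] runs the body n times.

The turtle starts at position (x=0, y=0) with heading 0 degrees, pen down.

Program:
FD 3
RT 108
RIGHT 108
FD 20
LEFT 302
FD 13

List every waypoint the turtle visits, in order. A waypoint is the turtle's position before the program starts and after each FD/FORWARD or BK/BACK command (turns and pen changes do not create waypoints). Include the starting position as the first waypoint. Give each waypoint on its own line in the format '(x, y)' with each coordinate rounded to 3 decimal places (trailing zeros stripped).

Executing turtle program step by step:
Start: pos=(0,0), heading=0, pen down
FD 3: (0,0) -> (3,0) [heading=0, draw]
RT 108: heading 0 -> 252
RT 108: heading 252 -> 144
FD 20: (3,0) -> (-13.18,11.756) [heading=144, draw]
LT 302: heading 144 -> 86
FD 13: (-13.18,11.756) -> (-12.274,24.724) [heading=86, draw]
Final: pos=(-12.274,24.724), heading=86, 3 segment(s) drawn
Waypoints (4 total):
(0, 0)
(3, 0)
(-13.18, 11.756)
(-12.274, 24.724)

Answer: (0, 0)
(3, 0)
(-13.18, 11.756)
(-12.274, 24.724)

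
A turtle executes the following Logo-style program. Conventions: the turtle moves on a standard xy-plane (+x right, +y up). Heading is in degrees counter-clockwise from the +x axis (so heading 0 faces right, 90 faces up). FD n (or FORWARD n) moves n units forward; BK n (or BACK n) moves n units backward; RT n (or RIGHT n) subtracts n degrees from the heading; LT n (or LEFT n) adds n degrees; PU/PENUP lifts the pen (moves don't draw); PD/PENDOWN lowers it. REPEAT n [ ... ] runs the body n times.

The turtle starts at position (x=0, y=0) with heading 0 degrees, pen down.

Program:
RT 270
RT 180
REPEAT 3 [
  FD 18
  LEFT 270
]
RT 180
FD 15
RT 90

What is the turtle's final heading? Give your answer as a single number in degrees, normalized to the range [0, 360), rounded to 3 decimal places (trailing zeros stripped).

Executing turtle program step by step:
Start: pos=(0,0), heading=0, pen down
RT 270: heading 0 -> 90
RT 180: heading 90 -> 270
REPEAT 3 [
  -- iteration 1/3 --
  FD 18: (0,0) -> (0,-18) [heading=270, draw]
  LT 270: heading 270 -> 180
  -- iteration 2/3 --
  FD 18: (0,-18) -> (-18,-18) [heading=180, draw]
  LT 270: heading 180 -> 90
  -- iteration 3/3 --
  FD 18: (-18,-18) -> (-18,0) [heading=90, draw]
  LT 270: heading 90 -> 0
]
RT 180: heading 0 -> 180
FD 15: (-18,0) -> (-33,0) [heading=180, draw]
RT 90: heading 180 -> 90
Final: pos=(-33,0), heading=90, 4 segment(s) drawn

Answer: 90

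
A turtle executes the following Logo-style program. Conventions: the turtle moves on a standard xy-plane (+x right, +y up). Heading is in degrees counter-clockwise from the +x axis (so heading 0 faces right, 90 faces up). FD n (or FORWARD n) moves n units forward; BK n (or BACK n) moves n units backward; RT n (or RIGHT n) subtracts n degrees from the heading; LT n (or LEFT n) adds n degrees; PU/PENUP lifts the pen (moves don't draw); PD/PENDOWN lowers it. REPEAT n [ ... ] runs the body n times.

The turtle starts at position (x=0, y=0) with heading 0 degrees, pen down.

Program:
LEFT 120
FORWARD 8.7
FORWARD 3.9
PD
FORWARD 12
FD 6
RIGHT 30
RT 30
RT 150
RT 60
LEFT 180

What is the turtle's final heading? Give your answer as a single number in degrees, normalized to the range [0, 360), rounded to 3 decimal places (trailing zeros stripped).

Answer: 30

Derivation:
Executing turtle program step by step:
Start: pos=(0,0), heading=0, pen down
LT 120: heading 0 -> 120
FD 8.7: (0,0) -> (-4.35,7.534) [heading=120, draw]
FD 3.9: (-4.35,7.534) -> (-6.3,10.912) [heading=120, draw]
PD: pen down
FD 12: (-6.3,10.912) -> (-12.3,21.304) [heading=120, draw]
FD 6: (-12.3,21.304) -> (-15.3,26.5) [heading=120, draw]
RT 30: heading 120 -> 90
RT 30: heading 90 -> 60
RT 150: heading 60 -> 270
RT 60: heading 270 -> 210
LT 180: heading 210 -> 30
Final: pos=(-15.3,26.5), heading=30, 4 segment(s) drawn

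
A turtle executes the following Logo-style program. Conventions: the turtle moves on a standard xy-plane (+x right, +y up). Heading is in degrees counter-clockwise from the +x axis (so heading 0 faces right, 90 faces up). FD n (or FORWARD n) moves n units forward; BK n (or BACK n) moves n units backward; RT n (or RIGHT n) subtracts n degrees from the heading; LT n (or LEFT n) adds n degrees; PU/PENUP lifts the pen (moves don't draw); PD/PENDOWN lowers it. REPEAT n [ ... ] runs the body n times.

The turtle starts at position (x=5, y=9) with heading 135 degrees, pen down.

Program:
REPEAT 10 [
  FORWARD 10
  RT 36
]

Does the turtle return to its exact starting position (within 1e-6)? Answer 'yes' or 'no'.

Answer: yes

Derivation:
Executing turtle program step by step:
Start: pos=(5,9), heading=135, pen down
REPEAT 10 [
  -- iteration 1/10 --
  FD 10: (5,9) -> (-2.071,16.071) [heading=135, draw]
  RT 36: heading 135 -> 99
  -- iteration 2/10 --
  FD 10: (-2.071,16.071) -> (-3.635,25.948) [heading=99, draw]
  RT 36: heading 99 -> 63
  -- iteration 3/10 --
  FD 10: (-3.635,25.948) -> (0.904,34.858) [heading=63, draw]
  RT 36: heading 63 -> 27
  -- iteration 4/10 --
  FD 10: (0.904,34.858) -> (9.815,39.398) [heading=27, draw]
  RT 36: heading 27 -> 351
  -- iteration 5/10 --
  FD 10: (9.815,39.398) -> (19.691,37.834) [heading=351, draw]
  RT 36: heading 351 -> 315
  -- iteration 6/10 --
  FD 10: (19.691,37.834) -> (26.763,30.763) [heading=315, draw]
  RT 36: heading 315 -> 279
  -- iteration 7/10 --
  FD 10: (26.763,30.763) -> (28.327,20.886) [heading=279, draw]
  RT 36: heading 279 -> 243
  -- iteration 8/10 --
  FD 10: (28.327,20.886) -> (23.787,11.976) [heading=243, draw]
  RT 36: heading 243 -> 207
  -- iteration 9/10 --
  FD 10: (23.787,11.976) -> (14.877,7.436) [heading=207, draw]
  RT 36: heading 207 -> 171
  -- iteration 10/10 --
  FD 10: (14.877,7.436) -> (5,9) [heading=171, draw]
  RT 36: heading 171 -> 135
]
Final: pos=(5,9), heading=135, 10 segment(s) drawn

Start position: (5, 9)
Final position: (5, 9)
Distance = 0; < 1e-6 -> CLOSED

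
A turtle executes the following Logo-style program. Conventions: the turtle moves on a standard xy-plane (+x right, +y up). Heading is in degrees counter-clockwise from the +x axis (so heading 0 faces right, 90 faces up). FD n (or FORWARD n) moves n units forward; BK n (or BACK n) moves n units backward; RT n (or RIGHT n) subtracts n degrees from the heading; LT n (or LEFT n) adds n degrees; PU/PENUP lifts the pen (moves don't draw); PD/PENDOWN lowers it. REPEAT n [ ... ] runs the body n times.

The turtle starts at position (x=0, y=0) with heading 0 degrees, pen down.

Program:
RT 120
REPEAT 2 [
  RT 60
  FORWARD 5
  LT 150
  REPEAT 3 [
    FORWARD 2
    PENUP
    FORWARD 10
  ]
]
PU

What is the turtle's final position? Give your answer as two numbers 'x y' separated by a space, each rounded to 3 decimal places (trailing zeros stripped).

Answer: 44.177 8.177

Derivation:
Executing turtle program step by step:
Start: pos=(0,0), heading=0, pen down
RT 120: heading 0 -> 240
REPEAT 2 [
  -- iteration 1/2 --
  RT 60: heading 240 -> 180
  FD 5: (0,0) -> (-5,0) [heading=180, draw]
  LT 150: heading 180 -> 330
  REPEAT 3 [
    -- iteration 1/3 --
    FD 2: (-5,0) -> (-3.268,-1) [heading=330, draw]
    PU: pen up
    FD 10: (-3.268,-1) -> (5.392,-6) [heading=330, move]
    -- iteration 2/3 --
    FD 2: (5.392,-6) -> (7.124,-7) [heading=330, move]
    PU: pen up
    FD 10: (7.124,-7) -> (15.785,-12) [heading=330, move]
    -- iteration 3/3 --
    FD 2: (15.785,-12) -> (17.517,-13) [heading=330, move]
    PU: pen up
    FD 10: (17.517,-13) -> (26.177,-18) [heading=330, move]
  ]
  -- iteration 2/2 --
  RT 60: heading 330 -> 270
  FD 5: (26.177,-18) -> (26.177,-23) [heading=270, move]
  LT 150: heading 270 -> 60
  REPEAT 3 [
    -- iteration 1/3 --
    FD 2: (26.177,-23) -> (27.177,-21.268) [heading=60, move]
    PU: pen up
    FD 10: (27.177,-21.268) -> (32.177,-12.608) [heading=60, move]
    -- iteration 2/3 --
    FD 2: (32.177,-12.608) -> (33.177,-10.876) [heading=60, move]
    PU: pen up
    FD 10: (33.177,-10.876) -> (38.177,-2.215) [heading=60, move]
    -- iteration 3/3 --
    FD 2: (38.177,-2.215) -> (39.177,-0.483) [heading=60, move]
    PU: pen up
    FD 10: (39.177,-0.483) -> (44.177,8.177) [heading=60, move]
  ]
]
PU: pen up
Final: pos=(44.177,8.177), heading=60, 2 segment(s) drawn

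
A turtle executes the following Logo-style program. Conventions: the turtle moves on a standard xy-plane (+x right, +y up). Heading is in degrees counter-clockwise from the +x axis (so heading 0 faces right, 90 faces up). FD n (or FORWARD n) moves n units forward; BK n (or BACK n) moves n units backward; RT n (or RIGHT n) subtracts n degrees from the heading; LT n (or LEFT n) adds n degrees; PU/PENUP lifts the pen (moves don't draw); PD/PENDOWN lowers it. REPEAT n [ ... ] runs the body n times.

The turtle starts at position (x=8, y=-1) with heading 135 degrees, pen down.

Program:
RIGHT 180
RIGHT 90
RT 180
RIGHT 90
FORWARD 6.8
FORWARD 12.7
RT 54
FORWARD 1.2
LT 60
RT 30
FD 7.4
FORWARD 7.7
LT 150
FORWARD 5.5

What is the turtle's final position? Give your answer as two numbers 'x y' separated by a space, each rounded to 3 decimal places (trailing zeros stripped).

Executing turtle program step by step:
Start: pos=(8,-1), heading=135, pen down
RT 180: heading 135 -> 315
RT 90: heading 315 -> 225
RT 180: heading 225 -> 45
RT 90: heading 45 -> 315
FD 6.8: (8,-1) -> (12.808,-5.808) [heading=315, draw]
FD 12.7: (12.808,-5.808) -> (21.789,-14.789) [heading=315, draw]
RT 54: heading 315 -> 261
FD 1.2: (21.789,-14.789) -> (21.601,-15.974) [heading=261, draw]
LT 60: heading 261 -> 321
RT 30: heading 321 -> 291
FD 7.4: (21.601,-15.974) -> (24.253,-22.882) [heading=291, draw]
FD 7.7: (24.253,-22.882) -> (27.012,-30.071) [heading=291, draw]
LT 150: heading 291 -> 81
FD 5.5: (27.012,-30.071) -> (27.873,-24.639) [heading=81, draw]
Final: pos=(27.873,-24.639), heading=81, 6 segment(s) drawn

Answer: 27.873 -24.639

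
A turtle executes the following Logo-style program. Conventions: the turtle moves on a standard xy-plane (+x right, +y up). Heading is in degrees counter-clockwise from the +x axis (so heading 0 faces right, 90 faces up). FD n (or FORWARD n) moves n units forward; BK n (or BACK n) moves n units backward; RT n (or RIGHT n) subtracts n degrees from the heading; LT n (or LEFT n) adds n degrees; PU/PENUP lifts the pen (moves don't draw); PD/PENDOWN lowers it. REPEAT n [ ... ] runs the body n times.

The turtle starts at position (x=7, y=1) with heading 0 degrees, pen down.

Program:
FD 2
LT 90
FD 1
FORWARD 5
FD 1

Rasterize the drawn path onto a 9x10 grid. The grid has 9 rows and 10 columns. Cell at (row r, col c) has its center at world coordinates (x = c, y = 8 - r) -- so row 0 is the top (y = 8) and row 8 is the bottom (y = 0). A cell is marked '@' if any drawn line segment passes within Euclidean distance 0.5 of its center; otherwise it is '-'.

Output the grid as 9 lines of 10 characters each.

Segment 0: (7,1) -> (9,1)
Segment 1: (9,1) -> (9,2)
Segment 2: (9,2) -> (9,7)
Segment 3: (9,7) -> (9,8)

Answer: ---------@
---------@
---------@
---------@
---------@
---------@
---------@
-------@@@
----------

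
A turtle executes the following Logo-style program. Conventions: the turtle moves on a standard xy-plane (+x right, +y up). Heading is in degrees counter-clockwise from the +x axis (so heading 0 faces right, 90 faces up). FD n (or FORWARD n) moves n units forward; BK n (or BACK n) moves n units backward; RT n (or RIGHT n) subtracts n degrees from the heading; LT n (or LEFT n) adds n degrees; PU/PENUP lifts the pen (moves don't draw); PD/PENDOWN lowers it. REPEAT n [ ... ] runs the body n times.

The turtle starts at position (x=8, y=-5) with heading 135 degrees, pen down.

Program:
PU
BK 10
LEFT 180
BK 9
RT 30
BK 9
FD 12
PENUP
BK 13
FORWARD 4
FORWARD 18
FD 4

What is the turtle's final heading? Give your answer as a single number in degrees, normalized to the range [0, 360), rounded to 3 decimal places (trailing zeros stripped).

Answer: 285

Derivation:
Executing turtle program step by step:
Start: pos=(8,-5), heading=135, pen down
PU: pen up
BK 10: (8,-5) -> (15.071,-12.071) [heading=135, move]
LT 180: heading 135 -> 315
BK 9: (15.071,-12.071) -> (8.707,-5.707) [heading=315, move]
RT 30: heading 315 -> 285
BK 9: (8.707,-5.707) -> (6.378,2.986) [heading=285, move]
FD 12: (6.378,2.986) -> (9.484,-8.605) [heading=285, move]
PU: pen up
BK 13: (9.484,-8.605) -> (6.119,3.952) [heading=285, move]
FD 4: (6.119,3.952) -> (7.154,0.088) [heading=285, move]
FD 18: (7.154,0.088) -> (11.813,-17.298) [heading=285, move]
FD 4: (11.813,-17.298) -> (12.848,-21.162) [heading=285, move]
Final: pos=(12.848,-21.162), heading=285, 0 segment(s) drawn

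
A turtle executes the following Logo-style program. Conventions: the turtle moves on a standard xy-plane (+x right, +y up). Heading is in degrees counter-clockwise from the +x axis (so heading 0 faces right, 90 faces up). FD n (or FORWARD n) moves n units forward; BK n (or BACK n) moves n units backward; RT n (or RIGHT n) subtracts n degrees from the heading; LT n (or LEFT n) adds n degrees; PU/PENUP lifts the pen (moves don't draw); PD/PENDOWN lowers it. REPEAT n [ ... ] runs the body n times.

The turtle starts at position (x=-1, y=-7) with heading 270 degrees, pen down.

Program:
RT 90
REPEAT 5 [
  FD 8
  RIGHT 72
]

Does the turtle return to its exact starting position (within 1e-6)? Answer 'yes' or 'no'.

Executing turtle program step by step:
Start: pos=(-1,-7), heading=270, pen down
RT 90: heading 270 -> 180
REPEAT 5 [
  -- iteration 1/5 --
  FD 8: (-1,-7) -> (-9,-7) [heading=180, draw]
  RT 72: heading 180 -> 108
  -- iteration 2/5 --
  FD 8: (-9,-7) -> (-11.472,0.608) [heading=108, draw]
  RT 72: heading 108 -> 36
  -- iteration 3/5 --
  FD 8: (-11.472,0.608) -> (-5,5.311) [heading=36, draw]
  RT 72: heading 36 -> 324
  -- iteration 4/5 --
  FD 8: (-5,5.311) -> (1.472,0.608) [heading=324, draw]
  RT 72: heading 324 -> 252
  -- iteration 5/5 --
  FD 8: (1.472,0.608) -> (-1,-7) [heading=252, draw]
  RT 72: heading 252 -> 180
]
Final: pos=(-1,-7), heading=180, 5 segment(s) drawn

Start position: (-1, -7)
Final position: (-1, -7)
Distance = 0; < 1e-6 -> CLOSED

Answer: yes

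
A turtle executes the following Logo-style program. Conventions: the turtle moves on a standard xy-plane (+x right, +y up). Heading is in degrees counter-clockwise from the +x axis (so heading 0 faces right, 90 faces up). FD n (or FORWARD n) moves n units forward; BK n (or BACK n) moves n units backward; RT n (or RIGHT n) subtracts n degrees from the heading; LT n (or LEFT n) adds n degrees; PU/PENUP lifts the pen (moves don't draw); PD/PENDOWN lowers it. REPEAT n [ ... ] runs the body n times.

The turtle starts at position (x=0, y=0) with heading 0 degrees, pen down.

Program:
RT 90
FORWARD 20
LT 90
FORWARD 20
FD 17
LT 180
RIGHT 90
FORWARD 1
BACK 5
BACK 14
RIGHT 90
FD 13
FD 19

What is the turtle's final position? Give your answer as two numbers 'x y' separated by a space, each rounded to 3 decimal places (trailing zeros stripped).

Answer: 69 -38

Derivation:
Executing turtle program step by step:
Start: pos=(0,0), heading=0, pen down
RT 90: heading 0 -> 270
FD 20: (0,0) -> (0,-20) [heading=270, draw]
LT 90: heading 270 -> 0
FD 20: (0,-20) -> (20,-20) [heading=0, draw]
FD 17: (20,-20) -> (37,-20) [heading=0, draw]
LT 180: heading 0 -> 180
RT 90: heading 180 -> 90
FD 1: (37,-20) -> (37,-19) [heading=90, draw]
BK 5: (37,-19) -> (37,-24) [heading=90, draw]
BK 14: (37,-24) -> (37,-38) [heading=90, draw]
RT 90: heading 90 -> 0
FD 13: (37,-38) -> (50,-38) [heading=0, draw]
FD 19: (50,-38) -> (69,-38) [heading=0, draw]
Final: pos=(69,-38), heading=0, 8 segment(s) drawn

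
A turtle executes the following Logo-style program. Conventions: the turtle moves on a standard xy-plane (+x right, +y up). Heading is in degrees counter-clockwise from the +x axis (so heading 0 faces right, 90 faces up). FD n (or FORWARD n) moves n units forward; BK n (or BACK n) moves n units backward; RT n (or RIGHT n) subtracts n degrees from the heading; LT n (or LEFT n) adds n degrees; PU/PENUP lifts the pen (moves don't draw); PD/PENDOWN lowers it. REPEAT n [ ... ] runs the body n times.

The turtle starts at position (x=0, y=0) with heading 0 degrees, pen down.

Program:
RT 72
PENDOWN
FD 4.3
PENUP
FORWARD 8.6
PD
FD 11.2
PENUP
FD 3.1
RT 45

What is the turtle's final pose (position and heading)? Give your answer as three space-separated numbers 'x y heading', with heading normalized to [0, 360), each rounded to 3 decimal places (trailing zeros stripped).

Answer: 8.405 -25.869 243

Derivation:
Executing turtle program step by step:
Start: pos=(0,0), heading=0, pen down
RT 72: heading 0 -> 288
PD: pen down
FD 4.3: (0,0) -> (1.329,-4.09) [heading=288, draw]
PU: pen up
FD 8.6: (1.329,-4.09) -> (3.986,-12.269) [heading=288, move]
PD: pen down
FD 11.2: (3.986,-12.269) -> (7.447,-22.92) [heading=288, draw]
PU: pen up
FD 3.1: (7.447,-22.92) -> (8.405,-25.869) [heading=288, move]
RT 45: heading 288 -> 243
Final: pos=(8.405,-25.869), heading=243, 2 segment(s) drawn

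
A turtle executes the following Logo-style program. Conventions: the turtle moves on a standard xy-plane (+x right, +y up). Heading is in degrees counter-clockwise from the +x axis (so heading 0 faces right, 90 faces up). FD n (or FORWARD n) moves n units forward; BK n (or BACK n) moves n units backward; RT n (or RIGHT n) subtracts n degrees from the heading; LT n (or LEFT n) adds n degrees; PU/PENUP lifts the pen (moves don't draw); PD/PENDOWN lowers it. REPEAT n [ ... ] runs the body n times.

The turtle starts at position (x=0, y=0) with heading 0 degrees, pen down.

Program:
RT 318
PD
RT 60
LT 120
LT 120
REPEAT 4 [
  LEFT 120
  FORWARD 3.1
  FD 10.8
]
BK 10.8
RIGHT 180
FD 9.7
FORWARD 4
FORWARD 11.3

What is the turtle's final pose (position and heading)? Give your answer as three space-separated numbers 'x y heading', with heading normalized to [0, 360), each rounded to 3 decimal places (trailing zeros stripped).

Answer: -20.828 6.767 162

Derivation:
Executing turtle program step by step:
Start: pos=(0,0), heading=0, pen down
RT 318: heading 0 -> 42
PD: pen down
RT 60: heading 42 -> 342
LT 120: heading 342 -> 102
LT 120: heading 102 -> 222
REPEAT 4 [
  -- iteration 1/4 --
  LT 120: heading 222 -> 342
  FD 3.1: (0,0) -> (2.948,-0.958) [heading=342, draw]
  FD 10.8: (2.948,-0.958) -> (13.22,-4.295) [heading=342, draw]
  -- iteration 2/4 --
  LT 120: heading 342 -> 102
  FD 3.1: (13.22,-4.295) -> (12.575,-1.263) [heading=102, draw]
  FD 10.8: (12.575,-1.263) -> (10.33,9.301) [heading=102, draw]
  -- iteration 3/4 --
  LT 120: heading 102 -> 222
  FD 3.1: (10.33,9.301) -> (8.026,7.227) [heading=222, draw]
  FD 10.8: (8.026,7.227) -> (0,0) [heading=222, draw]
  -- iteration 4/4 --
  LT 120: heading 222 -> 342
  FD 3.1: (0,0) -> (2.948,-0.958) [heading=342, draw]
  FD 10.8: (2.948,-0.958) -> (13.22,-4.295) [heading=342, draw]
]
BK 10.8: (13.22,-4.295) -> (2.948,-0.958) [heading=342, draw]
RT 180: heading 342 -> 162
FD 9.7: (2.948,-0.958) -> (-6.277,2.04) [heading=162, draw]
FD 4: (-6.277,2.04) -> (-10.081,3.276) [heading=162, draw]
FD 11.3: (-10.081,3.276) -> (-20.828,6.767) [heading=162, draw]
Final: pos=(-20.828,6.767), heading=162, 12 segment(s) drawn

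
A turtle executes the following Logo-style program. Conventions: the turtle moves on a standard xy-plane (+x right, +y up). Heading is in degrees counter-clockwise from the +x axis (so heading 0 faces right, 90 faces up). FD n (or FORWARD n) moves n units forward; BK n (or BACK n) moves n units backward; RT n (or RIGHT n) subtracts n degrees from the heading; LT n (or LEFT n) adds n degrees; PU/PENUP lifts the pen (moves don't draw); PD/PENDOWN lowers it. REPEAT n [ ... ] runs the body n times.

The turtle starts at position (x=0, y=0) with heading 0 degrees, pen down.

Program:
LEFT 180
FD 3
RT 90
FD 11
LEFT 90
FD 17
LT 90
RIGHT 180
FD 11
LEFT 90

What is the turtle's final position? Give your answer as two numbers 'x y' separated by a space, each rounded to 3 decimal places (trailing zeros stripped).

Answer: -20 22

Derivation:
Executing turtle program step by step:
Start: pos=(0,0), heading=0, pen down
LT 180: heading 0 -> 180
FD 3: (0,0) -> (-3,0) [heading=180, draw]
RT 90: heading 180 -> 90
FD 11: (-3,0) -> (-3,11) [heading=90, draw]
LT 90: heading 90 -> 180
FD 17: (-3,11) -> (-20,11) [heading=180, draw]
LT 90: heading 180 -> 270
RT 180: heading 270 -> 90
FD 11: (-20,11) -> (-20,22) [heading=90, draw]
LT 90: heading 90 -> 180
Final: pos=(-20,22), heading=180, 4 segment(s) drawn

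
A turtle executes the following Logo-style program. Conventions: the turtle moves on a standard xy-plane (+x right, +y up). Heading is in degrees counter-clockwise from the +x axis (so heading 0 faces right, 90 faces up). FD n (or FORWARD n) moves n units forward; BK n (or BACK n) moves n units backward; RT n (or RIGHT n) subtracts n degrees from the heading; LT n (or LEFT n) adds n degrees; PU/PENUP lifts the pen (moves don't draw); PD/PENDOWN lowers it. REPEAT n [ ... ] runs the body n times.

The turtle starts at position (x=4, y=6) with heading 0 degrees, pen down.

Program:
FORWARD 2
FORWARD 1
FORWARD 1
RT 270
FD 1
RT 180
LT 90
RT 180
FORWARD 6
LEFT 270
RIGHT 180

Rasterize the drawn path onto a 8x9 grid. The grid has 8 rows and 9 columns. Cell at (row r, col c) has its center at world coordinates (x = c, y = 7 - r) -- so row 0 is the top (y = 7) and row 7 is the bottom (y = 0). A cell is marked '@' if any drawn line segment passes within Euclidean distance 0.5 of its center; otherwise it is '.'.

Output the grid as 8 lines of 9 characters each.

Answer: ..@@@@@@@
....@@@@@
.........
.........
.........
.........
.........
.........

Derivation:
Segment 0: (4,6) -> (6,6)
Segment 1: (6,6) -> (7,6)
Segment 2: (7,6) -> (8,6)
Segment 3: (8,6) -> (8,7)
Segment 4: (8,7) -> (2,7)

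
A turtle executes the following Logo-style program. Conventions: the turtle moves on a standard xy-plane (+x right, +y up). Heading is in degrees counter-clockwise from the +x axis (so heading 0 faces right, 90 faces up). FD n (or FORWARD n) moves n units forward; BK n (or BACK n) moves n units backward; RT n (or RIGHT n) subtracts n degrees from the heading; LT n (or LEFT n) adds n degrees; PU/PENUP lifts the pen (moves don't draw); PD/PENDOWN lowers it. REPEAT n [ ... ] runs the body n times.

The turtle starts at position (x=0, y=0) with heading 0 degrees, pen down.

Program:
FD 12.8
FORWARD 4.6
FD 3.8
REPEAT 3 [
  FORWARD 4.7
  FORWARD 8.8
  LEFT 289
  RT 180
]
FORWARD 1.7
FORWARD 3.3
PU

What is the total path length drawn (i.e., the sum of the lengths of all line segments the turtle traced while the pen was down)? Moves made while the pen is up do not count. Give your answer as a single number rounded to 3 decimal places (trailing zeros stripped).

Answer: 66.7

Derivation:
Executing turtle program step by step:
Start: pos=(0,0), heading=0, pen down
FD 12.8: (0,0) -> (12.8,0) [heading=0, draw]
FD 4.6: (12.8,0) -> (17.4,0) [heading=0, draw]
FD 3.8: (17.4,0) -> (21.2,0) [heading=0, draw]
REPEAT 3 [
  -- iteration 1/3 --
  FD 4.7: (21.2,0) -> (25.9,0) [heading=0, draw]
  FD 8.8: (25.9,0) -> (34.7,0) [heading=0, draw]
  LT 289: heading 0 -> 289
  RT 180: heading 289 -> 109
  -- iteration 2/3 --
  FD 4.7: (34.7,0) -> (33.17,4.444) [heading=109, draw]
  FD 8.8: (33.17,4.444) -> (30.305,12.765) [heading=109, draw]
  LT 289: heading 109 -> 38
  RT 180: heading 38 -> 218
  -- iteration 3/3 --
  FD 4.7: (30.305,12.765) -> (26.601,9.871) [heading=218, draw]
  FD 8.8: (26.601,9.871) -> (19.667,4.453) [heading=218, draw]
  LT 289: heading 218 -> 147
  RT 180: heading 147 -> 327
]
FD 1.7: (19.667,4.453) -> (21.092,3.527) [heading=327, draw]
FD 3.3: (21.092,3.527) -> (23.86,1.73) [heading=327, draw]
PU: pen up
Final: pos=(23.86,1.73), heading=327, 11 segment(s) drawn

Segment lengths:
  seg 1: (0,0) -> (12.8,0), length = 12.8
  seg 2: (12.8,0) -> (17.4,0), length = 4.6
  seg 3: (17.4,0) -> (21.2,0), length = 3.8
  seg 4: (21.2,0) -> (25.9,0), length = 4.7
  seg 5: (25.9,0) -> (34.7,0), length = 8.8
  seg 6: (34.7,0) -> (33.17,4.444), length = 4.7
  seg 7: (33.17,4.444) -> (30.305,12.765), length = 8.8
  seg 8: (30.305,12.765) -> (26.601,9.871), length = 4.7
  seg 9: (26.601,9.871) -> (19.667,4.453), length = 8.8
  seg 10: (19.667,4.453) -> (21.092,3.527), length = 1.7
  seg 11: (21.092,3.527) -> (23.86,1.73), length = 3.3
Total = 66.7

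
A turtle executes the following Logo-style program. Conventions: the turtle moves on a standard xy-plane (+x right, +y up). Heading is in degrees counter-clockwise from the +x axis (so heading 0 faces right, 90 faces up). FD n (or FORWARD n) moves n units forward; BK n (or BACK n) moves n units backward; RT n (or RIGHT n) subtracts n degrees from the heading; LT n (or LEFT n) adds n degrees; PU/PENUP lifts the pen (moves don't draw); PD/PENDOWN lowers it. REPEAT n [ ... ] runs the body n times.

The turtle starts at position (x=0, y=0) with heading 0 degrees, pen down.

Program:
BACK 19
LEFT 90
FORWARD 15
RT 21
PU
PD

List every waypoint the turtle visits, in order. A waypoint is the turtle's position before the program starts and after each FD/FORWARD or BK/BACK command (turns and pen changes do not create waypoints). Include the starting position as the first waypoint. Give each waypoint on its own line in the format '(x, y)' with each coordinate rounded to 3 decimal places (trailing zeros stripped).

Answer: (0, 0)
(-19, 0)
(-19, 15)

Derivation:
Executing turtle program step by step:
Start: pos=(0,0), heading=0, pen down
BK 19: (0,0) -> (-19,0) [heading=0, draw]
LT 90: heading 0 -> 90
FD 15: (-19,0) -> (-19,15) [heading=90, draw]
RT 21: heading 90 -> 69
PU: pen up
PD: pen down
Final: pos=(-19,15), heading=69, 2 segment(s) drawn
Waypoints (3 total):
(0, 0)
(-19, 0)
(-19, 15)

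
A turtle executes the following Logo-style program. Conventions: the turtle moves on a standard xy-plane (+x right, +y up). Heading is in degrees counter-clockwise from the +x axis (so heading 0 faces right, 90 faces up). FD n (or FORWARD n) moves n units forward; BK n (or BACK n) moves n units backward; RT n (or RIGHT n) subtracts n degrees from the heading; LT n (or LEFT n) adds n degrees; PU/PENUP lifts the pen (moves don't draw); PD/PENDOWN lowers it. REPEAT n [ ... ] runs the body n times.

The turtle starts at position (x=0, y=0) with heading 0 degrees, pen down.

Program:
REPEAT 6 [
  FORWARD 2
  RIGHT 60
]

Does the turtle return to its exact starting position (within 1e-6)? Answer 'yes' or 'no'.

Answer: yes

Derivation:
Executing turtle program step by step:
Start: pos=(0,0), heading=0, pen down
REPEAT 6 [
  -- iteration 1/6 --
  FD 2: (0,0) -> (2,0) [heading=0, draw]
  RT 60: heading 0 -> 300
  -- iteration 2/6 --
  FD 2: (2,0) -> (3,-1.732) [heading=300, draw]
  RT 60: heading 300 -> 240
  -- iteration 3/6 --
  FD 2: (3,-1.732) -> (2,-3.464) [heading=240, draw]
  RT 60: heading 240 -> 180
  -- iteration 4/6 --
  FD 2: (2,-3.464) -> (0,-3.464) [heading=180, draw]
  RT 60: heading 180 -> 120
  -- iteration 5/6 --
  FD 2: (0,-3.464) -> (-1,-1.732) [heading=120, draw]
  RT 60: heading 120 -> 60
  -- iteration 6/6 --
  FD 2: (-1,-1.732) -> (0,0) [heading=60, draw]
  RT 60: heading 60 -> 0
]
Final: pos=(0,0), heading=0, 6 segment(s) drawn

Start position: (0, 0)
Final position: (0, 0)
Distance = 0; < 1e-6 -> CLOSED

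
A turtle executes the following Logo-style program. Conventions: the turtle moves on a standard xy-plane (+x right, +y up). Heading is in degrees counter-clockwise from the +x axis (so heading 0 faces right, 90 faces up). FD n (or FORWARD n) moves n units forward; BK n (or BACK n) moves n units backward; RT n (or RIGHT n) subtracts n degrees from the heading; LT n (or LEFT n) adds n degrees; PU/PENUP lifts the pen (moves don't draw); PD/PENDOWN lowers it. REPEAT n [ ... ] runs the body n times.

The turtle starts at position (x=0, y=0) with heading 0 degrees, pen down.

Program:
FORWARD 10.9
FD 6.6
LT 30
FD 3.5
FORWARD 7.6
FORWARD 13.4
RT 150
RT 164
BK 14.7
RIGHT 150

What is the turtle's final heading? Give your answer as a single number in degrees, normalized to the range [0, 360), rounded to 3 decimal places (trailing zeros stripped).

Executing turtle program step by step:
Start: pos=(0,0), heading=0, pen down
FD 10.9: (0,0) -> (10.9,0) [heading=0, draw]
FD 6.6: (10.9,0) -> (17.5,0) [heading=0, draw]
LT 30: heading 0 -> 30
FD 3.5: (17.5,0) -> (20.531,1.75) [heading=30, draw]
FD 7.6: (20.531,1.75) -> (27.113,5.55) [heading=30, draw]
FD 13.4: (27.113,5.55) -> (38.718,12.25) [heading=30, draw]
RT 150: heading 30 -> 240
RT 164: heading 240 -> 76
BK 14.7: (38.718,12.25) -> (35.161,-2.013) [heading=76, draw]
RT 150: heading 76 -> 286
Final: pos=(35.161,-2.013), heading=286, 6 segment(s) drawn

Answer: 286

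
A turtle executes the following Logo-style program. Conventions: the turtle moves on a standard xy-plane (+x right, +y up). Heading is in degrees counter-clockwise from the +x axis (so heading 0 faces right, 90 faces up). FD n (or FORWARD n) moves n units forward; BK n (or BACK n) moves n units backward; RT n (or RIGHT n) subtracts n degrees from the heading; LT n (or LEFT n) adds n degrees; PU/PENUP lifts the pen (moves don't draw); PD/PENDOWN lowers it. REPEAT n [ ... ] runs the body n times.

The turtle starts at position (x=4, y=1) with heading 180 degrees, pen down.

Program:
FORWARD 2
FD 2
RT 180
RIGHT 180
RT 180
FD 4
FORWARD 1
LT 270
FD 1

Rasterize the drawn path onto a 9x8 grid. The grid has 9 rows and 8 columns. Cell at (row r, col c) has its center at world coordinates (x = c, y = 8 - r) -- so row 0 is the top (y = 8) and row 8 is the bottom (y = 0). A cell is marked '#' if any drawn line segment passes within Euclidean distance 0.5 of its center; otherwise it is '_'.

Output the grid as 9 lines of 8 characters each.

Answer: ________
________
________
________
________
________
________
######__
_____#__

Derivation:
Segment 0: (4,1) -> (2,1)
Segment 1: (2,1) -> (0,1)
Segment 2: (0,1) -> (4,1)
Segment 3: (4,1) -> (5,1)
Segment 4: (5,1) -> (5,0)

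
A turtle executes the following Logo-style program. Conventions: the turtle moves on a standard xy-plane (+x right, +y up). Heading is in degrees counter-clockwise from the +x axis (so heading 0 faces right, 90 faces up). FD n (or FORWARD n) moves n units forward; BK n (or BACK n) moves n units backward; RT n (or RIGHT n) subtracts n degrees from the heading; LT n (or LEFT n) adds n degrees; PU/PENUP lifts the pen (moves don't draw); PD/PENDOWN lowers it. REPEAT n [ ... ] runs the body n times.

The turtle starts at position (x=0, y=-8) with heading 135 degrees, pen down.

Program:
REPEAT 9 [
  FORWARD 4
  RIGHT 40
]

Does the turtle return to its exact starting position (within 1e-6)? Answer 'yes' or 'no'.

Answer: yes

Derivation:
Executing turtle program step by step:
Start: pos=(0,-8), heading=135, pen down
REPEAT 9 [
  -- iteration 1/9 --
  FD 4: (0,-8) -> (-2.828,-5.172) [heading=135, draw]
  RT 40: heading 135 -> 95
  -- iteration 2/9 --
  FD 4: (-2.828,-5.172) -> (-3.177,-1.187) [heading=95, draw]
  RT 40: heading 95 -> 55
  -- iteration 3/9 --
  FD 4: (-3.177,-1.187) -> (-0.883,2.09) [heading=55, draw]
  RT 40: heading 55 -> 15
  -- iteration 4/9 --
  FD 4: (-0.883,2.09) -> (2.981,3.125) [heading=15, draw]
  RT 40: heading 15 -> 335
  -- iteration 5/9 --
  FD 4: (2.981,3.125) -> (6.606,1.435) [heading=335, draw]
  RT 40: heading 335 -> 295
  -- iteration 6/9 --
  FD 4: (6.606,1.435) -> (8.297,-2.191) [heading=295, draw]
  RT 40: heading 295 -> 255
  -- iteration 7/9 --
  FD 4: (8.297,-2.191) -> (7.261,-6.054) [heading=255, draw]
  RT 40: heading 255 -> 215
  -- iteration 8/9 --
  FD 4: (7.261,-6.054) -> (3.985,-8.349) [heading=215, draw]
  RT 40: heading 215 -> 175
  -- iteration 9/9 --
  FD 4: (3.985,-8.349) -> (0,-8) [heading=175, draw]
  RT 40: heading 175 -> 135
]
Final: pos=(0,-8), heading=135, 9 segment(s) drawn

Start position: (0, -8)
Final position: (0, -8)
Distance = 0; < 1e-6 -> CLOSED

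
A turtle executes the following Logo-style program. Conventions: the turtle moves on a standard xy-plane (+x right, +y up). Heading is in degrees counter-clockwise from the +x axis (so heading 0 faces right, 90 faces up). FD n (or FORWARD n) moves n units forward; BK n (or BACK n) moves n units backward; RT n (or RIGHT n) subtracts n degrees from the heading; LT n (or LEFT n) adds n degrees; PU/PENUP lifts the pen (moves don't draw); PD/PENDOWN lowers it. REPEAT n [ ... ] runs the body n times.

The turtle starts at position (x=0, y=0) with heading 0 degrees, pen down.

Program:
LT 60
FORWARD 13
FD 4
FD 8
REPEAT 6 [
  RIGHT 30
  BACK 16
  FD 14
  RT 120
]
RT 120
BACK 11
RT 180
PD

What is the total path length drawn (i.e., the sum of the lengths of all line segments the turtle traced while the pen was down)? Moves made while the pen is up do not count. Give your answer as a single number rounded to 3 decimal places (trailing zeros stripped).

Answer: 216

Derivation:
Executing turtle program step by step:
Start: pos=(0,0), heading=0, pen down
LT 60: heading 0 -> 60
FD 13: (0,0) -> (6.5,11.258) [heading=60, draw]
FD 4: (6.5,11.258) -> (8.5,14.722) [heading=60, draw]
FD 8: (8.5,14.722) -> (12.5,21.651) [heading=60, draw]
REPEAT 6 [
  -- iteration 1/6 --
  RT 30: heading 60 -> 30
  BK 16: (12.5,21.651) -> (-1.356,13.651) [heading=30, draw]
  FD 14: (-1.356,13.651) -> (10.768,20.651) [heading=30, draw]
  RT 120: heading 30 -> 270
  -- iteration 2/6 --
  RT 30: heading 270 -> 240
  BK 16: (10.768,20.651) -> (18.768,34.507) [heading=240, draw]
  FD 14: (18.768,34.507) -> (11.768,22.383) [heading=240, draw]
  RT 120: heading 240 -> 120
  -- iteration 3/6 --
  RT 30: heading 120 -> 90
  BK 16: (11.768,22.383) -> (11.768,6.383) [heading=90, draw]
  FD 14: (11.768,6.383) -> (11.768,20.383) [heading=90, draw]
  RT 120: heading 90 -> 330
  -- iteration 4/6 --
  RT 30: heading 330 -> 300
  BK 16: (11.768,20.383) -> (3.768,34.239) [heading=300, draw]
  FD 14: (3.768,34.239) -> (10.768,22.115) [heading=300, draw]
  RT 120: heading 300 -> 180
  -- iteration 5/6 --
  RT 30: heading 180 -> 150
  BK 16: (10.768,22.115) -> (24.624,14.115) [heading=150, draw]
  FD 14: (24.624,14.115) -> (12.5,21.115) [heading=150, draw]
  RT 120: heading 150 -> 30
  -- iteration 6/6 --
  RT 30: heading 30 -> 0
  BK 16: (12.5,21.115) -> (-3.5,21.115) [heading=0, draw]
  FD 14: (-3.5,21.115) -> (10.5,21.115) [heading=0, draw]
  RT 120: heading 0 -> 240
]
RT 120: heading 240 -> 120
BK 11: (10.5,21.115) -> (16,11.588) [heading=120, draw]
RT 180: heading 120 -> 300
PD: pen down
Final: pos=(16,11.588), heading=300, 16 segment(s) drawn

Segment lengths:
  seg 1: (0,0) -> (6.5,11.258), length = 13
  seg 2: (6.5,11.258) -> (8.5,14.722), length = 4
  seg 3: (8.5,14.722) -> (12.5,21.651), length = 8
  seg 4: (12.5,21.651) -> (-1.356,13.651), length = 16
  seg 5: (-1.356,13.651) -> (10.768,20.651), length = 14
  seg 6: (10.768,20.651) -> (18.768,34.507), length = 16
  seg 7: (18.768,34.507) -> (11.768,22.383), length = 14
  seg 8: (11.768,22.383) -> (11.768,6.383), length = 16
  seg 9: (11.768,6.383) -> (11.768,20.383), length = 14
  seg 10: (11.768,20.383) -> (3.768,34.239), length = 16
  seg 11: (3.768,34.239) -> (10.768,22.115), length = 14
  seg 12: (10.768,22.115) -> (24.624,14.115), length = 16
  seg 13: (24.624,14.115) -> (12.5,21.115), length = 14
  seg 14: (12.5,21.115) -> (-3.5,21.115), length = 16
  seg 15: (-3.5,21.115) -> (10.5,21.115), length = 14
  seg 16: (10.5,21.115) -> (16,11.588), length = 11
Total = 216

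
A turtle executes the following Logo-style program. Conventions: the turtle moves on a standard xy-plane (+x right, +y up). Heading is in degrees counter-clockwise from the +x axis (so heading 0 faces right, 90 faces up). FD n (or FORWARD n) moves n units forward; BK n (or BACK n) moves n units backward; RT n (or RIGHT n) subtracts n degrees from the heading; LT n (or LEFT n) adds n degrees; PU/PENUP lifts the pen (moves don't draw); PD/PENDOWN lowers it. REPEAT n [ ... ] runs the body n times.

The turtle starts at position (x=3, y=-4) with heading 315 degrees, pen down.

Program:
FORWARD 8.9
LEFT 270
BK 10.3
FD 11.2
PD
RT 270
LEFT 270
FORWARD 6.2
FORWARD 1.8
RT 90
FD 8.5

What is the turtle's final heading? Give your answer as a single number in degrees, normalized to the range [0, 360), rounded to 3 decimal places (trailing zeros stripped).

Answer: 135

Derivation:
Executing turtle program step by step:
Start: pos=(3,-4), heading=315, pen down
FD 8.9: (3,-4) -> (9.293,-10.293) [heading=315, draw]
LT 270: heading 315 -> 225
BK 10.3: (9.293,-10.293) -> (16.576,-3.01) [heading=225, draw]
FD 11.2: (16.576,-3.01) -> (8.657,-10.93) [heading=225, draw]
PD: pen down
RT 270: heading 225 -> 315
LT 270: heading 315 -> 225
FD 6.2: (8.657,-10.93) -> (4.273,-15.314) [heading=225, draw]
FD 1.8: (4.273,-15.314) -> (3,-16.587) [heading=225, draw]
RT 90: heading 225 -> 135
FD 8.5: (3,-16.587) -> (-3.01,-10.576) [heading=135, draw]
Final: pos=(-3.01,-10.576), heading=135, 6 segment(s) drawn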